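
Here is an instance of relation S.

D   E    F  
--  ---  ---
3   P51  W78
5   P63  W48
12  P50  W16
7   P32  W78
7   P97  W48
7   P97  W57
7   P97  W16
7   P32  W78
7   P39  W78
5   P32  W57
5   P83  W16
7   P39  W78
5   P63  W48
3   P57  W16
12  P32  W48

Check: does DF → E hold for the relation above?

(D=3, F=W78): 1 row → E = P51 ✓
(D=5, F=W48): 2 rows → E = P63, P63 ✓
(D=12, F=W16): 1 row → E = P50 ✓
(D=7, F=W78): 4 rows → E takes values {P32, P39} — violation
(D=7, F=W48): 1 row → E = P97 ✓
(D=7, F=W57): 1 row → E = P97 ✓
(D=7, F=W16): 1 row → E = P97 ✓
(D=5, F=W57): 1 row → E = P32 ✓
(D=5, F=W16): 1 row → E = P83 ✓
(D=3, F=W16): 1 row → E = P57 ✓
(D=12, F=W48): 1 row → E = P32 ✓
Two rows agree on DF but differ on E, so DF → E does not hold.

No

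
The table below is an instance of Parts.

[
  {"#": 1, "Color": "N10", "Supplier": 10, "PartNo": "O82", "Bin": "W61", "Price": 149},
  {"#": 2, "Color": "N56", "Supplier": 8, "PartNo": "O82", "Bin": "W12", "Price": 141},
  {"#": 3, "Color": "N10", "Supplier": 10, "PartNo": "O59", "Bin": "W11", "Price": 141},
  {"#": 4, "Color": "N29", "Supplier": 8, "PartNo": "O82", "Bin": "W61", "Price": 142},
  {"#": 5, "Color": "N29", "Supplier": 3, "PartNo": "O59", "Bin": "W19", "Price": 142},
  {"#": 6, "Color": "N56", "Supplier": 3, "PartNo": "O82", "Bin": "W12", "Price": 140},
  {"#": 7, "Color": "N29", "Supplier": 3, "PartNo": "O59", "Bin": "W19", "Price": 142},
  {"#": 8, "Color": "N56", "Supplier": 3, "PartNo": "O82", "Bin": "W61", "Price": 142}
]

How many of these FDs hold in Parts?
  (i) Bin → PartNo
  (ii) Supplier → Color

(i) Bin → PartNo: every LHS value maps to a single RHS value — holds.
(ii) Supplier → Color: Supplier=8: rows 2, 4 → Color takes values {N56, N29} — violation; Supplier=3: rows 5, 6, 7, 8 → Color takes values {N29, N56} — violation — fails.
1 of the 2 dependencies holds.

1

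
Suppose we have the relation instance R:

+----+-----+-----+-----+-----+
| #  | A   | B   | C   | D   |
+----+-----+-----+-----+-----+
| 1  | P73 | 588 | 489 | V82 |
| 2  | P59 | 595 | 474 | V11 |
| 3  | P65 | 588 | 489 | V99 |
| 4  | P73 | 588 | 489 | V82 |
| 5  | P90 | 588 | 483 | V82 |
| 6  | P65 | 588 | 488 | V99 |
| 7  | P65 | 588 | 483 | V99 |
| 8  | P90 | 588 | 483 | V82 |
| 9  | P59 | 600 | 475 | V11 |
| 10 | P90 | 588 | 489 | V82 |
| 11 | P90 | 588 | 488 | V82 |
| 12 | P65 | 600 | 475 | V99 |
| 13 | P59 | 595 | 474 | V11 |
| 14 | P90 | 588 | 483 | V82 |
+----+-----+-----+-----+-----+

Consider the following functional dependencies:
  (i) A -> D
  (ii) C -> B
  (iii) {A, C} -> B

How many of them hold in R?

3

(i) A -> D: every LHS value maps to a single RHS value — holds.
(ii) C -> B: every LHS value maps to a single RHS value — holds.
(iii) {A, C} -> B: every LHS value maps to a single RHS value — holds.
3 of the 3 dependencies hold.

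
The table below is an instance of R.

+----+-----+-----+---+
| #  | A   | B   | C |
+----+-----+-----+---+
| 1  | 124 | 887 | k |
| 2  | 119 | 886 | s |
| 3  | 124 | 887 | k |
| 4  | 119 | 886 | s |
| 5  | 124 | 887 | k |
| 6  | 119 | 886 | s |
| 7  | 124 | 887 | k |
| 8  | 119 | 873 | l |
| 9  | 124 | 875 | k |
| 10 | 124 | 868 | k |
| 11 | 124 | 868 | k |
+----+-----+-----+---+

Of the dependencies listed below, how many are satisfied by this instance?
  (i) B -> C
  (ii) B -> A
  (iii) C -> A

3

(i) B -> C: every LHS value maps to a single RHS value — holds.
(ii) B -> A: every LHS value maps to a single RHS value — holds.
(iii) C -> A: every LHS value maps to a single RHS value — holds.
3 of the 3 dependencies hold.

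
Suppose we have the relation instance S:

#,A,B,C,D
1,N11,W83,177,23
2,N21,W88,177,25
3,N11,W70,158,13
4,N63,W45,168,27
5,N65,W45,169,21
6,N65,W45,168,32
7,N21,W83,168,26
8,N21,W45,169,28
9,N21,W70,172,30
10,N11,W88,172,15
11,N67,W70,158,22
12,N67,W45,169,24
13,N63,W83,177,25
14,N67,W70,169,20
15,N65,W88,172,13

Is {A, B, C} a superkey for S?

Yes

All 15 rows have distinct {A, B, C} values, so {A, B, C} → (all attributes) holds and {A, B, C} is a superkey.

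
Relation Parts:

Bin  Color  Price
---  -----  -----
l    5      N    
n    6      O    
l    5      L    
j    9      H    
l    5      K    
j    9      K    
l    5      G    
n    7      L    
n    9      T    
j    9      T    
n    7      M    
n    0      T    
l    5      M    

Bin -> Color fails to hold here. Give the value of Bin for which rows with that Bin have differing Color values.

Bin=l: 5 rows → Color = 5, 5, 5, 5, 5 ✓
Bin=n: 5 rows → Color takes values {6, 7, 9, 0} — violation
Bin=j: 3 rows → Color = 9, 9, 9 ✓
The only Bin value with inconsistent Color is Bin=n.

n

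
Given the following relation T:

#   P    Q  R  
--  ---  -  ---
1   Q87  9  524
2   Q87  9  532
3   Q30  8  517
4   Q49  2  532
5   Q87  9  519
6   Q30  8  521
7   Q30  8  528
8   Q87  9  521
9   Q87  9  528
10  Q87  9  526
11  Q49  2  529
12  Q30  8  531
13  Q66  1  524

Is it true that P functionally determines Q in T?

P=Q87: rows 1, 2, 5, 8, 9, 10 → Q = 9, 9, 9, 9, 9, 9 ✓
P=Q30: rows 3, 6, 7, 12 → Q = 8, 8, 8, 8 ✓
P=Q49: rows 4, 11 → Q = 2, 2 ✓
P=Q66: row 13 → Q = 1 ✓
Every P value is associated with a single Q value, so P → Q holds.

Yes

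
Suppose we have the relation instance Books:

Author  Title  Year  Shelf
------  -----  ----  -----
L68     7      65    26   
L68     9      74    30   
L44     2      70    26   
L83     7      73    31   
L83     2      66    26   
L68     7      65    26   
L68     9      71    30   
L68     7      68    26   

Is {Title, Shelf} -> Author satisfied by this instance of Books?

(Title=7, Shelf=26): 3 rows → Author = L68, L68, L68 ✓
(Title=9, Shelf=30): 2 rows → Author = L68, L68 ✓
(Title=2, Shelf=26): 2 rows → Author takes values {L44, L83} — violation
(Title=7, Shelf=31): 1 row → Author = L83 ✓
Two rows agree on {Title, Shelf} but differ on Author, so {Title, Shelf} -> Author does not hold.

No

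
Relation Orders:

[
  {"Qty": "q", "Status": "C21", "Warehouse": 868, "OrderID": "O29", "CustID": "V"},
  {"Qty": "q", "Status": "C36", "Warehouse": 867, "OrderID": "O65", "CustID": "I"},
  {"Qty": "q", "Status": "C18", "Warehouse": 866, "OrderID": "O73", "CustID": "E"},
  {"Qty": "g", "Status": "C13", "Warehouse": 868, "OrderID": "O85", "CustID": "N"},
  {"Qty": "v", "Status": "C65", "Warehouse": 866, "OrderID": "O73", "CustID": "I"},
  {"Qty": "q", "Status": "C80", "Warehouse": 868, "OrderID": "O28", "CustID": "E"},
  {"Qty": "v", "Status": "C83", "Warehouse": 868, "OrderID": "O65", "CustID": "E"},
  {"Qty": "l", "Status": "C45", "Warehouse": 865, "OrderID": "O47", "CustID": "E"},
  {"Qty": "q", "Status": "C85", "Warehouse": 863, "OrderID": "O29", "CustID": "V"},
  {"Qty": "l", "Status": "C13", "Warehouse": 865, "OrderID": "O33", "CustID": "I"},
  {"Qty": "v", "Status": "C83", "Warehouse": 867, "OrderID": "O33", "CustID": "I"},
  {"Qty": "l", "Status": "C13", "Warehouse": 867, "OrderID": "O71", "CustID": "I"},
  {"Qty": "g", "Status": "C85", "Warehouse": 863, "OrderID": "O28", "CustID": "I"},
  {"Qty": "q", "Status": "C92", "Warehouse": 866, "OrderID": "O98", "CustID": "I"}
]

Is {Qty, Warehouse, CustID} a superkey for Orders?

Yes

All 14 rows have distinct {Qty, Warehouse, CustID} values, so {Qty, Warehouse, CustID} → (all attributes) holds and {Qty, Warehouse, CustID} is a superkey.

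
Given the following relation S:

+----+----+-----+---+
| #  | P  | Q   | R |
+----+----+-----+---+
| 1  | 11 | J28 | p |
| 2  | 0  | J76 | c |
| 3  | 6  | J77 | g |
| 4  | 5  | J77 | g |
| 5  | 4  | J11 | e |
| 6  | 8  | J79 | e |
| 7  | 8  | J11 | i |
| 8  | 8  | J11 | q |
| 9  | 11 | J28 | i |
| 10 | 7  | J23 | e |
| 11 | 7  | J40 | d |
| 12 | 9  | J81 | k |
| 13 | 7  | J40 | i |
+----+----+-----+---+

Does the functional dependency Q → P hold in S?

Q=J28: rows 1, 9 → P = 11, 11 ✓
Q=J76: row 2 → P = 0 ✓
Q=J77: rows 3, 4 → P takes values {6, 5} — violation
Q=J11: rows 5, 7, 8 → P takes values {4, 8} — violation
Q=J79: row 6 → P = 8 ✓
Q=J23: row 10 → P = 7 ✓
Q=J40: rows 11, 13 → P = 7, 7 ✓
Q=J81: row 12 → P = 9 ✓
Two rows agree on Q but differ on P, so Q → P does not hold.

No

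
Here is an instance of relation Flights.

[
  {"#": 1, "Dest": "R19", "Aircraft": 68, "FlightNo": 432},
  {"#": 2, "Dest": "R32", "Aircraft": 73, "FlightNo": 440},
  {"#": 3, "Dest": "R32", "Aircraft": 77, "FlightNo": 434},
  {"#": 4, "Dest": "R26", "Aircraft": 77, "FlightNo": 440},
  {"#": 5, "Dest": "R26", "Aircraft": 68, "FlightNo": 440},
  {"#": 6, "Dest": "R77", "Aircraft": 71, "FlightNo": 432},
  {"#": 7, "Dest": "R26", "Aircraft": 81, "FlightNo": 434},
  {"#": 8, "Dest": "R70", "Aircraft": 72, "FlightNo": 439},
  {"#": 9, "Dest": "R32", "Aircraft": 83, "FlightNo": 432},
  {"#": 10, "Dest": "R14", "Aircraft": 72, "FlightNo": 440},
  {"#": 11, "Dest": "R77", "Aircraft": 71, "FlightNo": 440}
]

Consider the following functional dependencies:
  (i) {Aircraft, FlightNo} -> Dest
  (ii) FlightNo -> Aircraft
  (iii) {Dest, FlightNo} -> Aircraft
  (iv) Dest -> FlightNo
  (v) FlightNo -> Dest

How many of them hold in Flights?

(i) {Aircraft, FlightNo} -> Dest: every LHS value maps to a single RHS value — holds.
(ii) FlightNo -> Aircraft: FlightNo=432: rows 1, 6, 9 → Aircraft takes values {68, 71, 83} — violation; FlightNo=440: rows 2, 4, 5, 10, 11 → Aircraft takes values {73, 77, 68, 72, 71} — violation; FlightNo=434: rows 3, 7 → Aircraft takes values {77, 81} — violation — fails.
(iii) {Dest, FlightNo} -> Aircraft: (Dest=R26, FlightNo=440): rows 4, 5 → Aircraft takes values {77, 68} — violation — fails.
(iv) Dest -> FlightNo: Dest=R32: rows 2, 3, 9 → FlightNo takes values {440, 434, 432} — violation; Dest=R26: rows 4, 5, 7 → FlightNo takes values {440, 434} — violation; Dest=R77: rows 6, 11 → FlightNo takes values {432, 440} — violation — fails.
(v) FlightNo -> Dest: FlightNo=432: rows 1, 6, 9 → Dest takes values {R19, R77, R32} — violation; FlightNo=440: rows 2, 4, 5, 10, 11 → Dest takes values {R32, R26, R14, R77} — violation; FlightNo=434: rows 3, 7 → Dest takes values {R32, R26} — violation — fails.
1 of the 5 dependencies holds.

1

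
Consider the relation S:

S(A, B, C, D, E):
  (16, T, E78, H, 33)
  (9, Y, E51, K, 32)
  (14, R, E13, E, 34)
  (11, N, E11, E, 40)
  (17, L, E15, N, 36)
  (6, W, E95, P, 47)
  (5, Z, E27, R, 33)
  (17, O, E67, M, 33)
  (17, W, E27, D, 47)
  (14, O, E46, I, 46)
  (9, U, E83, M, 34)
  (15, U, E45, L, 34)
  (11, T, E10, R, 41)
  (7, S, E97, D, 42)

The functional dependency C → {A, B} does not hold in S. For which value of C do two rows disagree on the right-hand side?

E27

C=E78: 1 row → {A,B} = (16, T) ✓
C=E51: 1 row → {A,B} = (9, Y) ✓
C=E13: 1 row → {A,B} = (14, R) ✓
C=E11: 1 row → {A,B} = (11, N) ✓
C=E15: 1 row → {A,B} = (17, L) ✓
C=E95: 1 row → {A,B} = (6, W) ✓
C=E27: 2 rows → {A,B} takes values {(5, Z), (17, W)} — violation
C=E67: 1 row → {A,B} = (17, O) ✓
C=E46: 1 row → {A,B} = (14, O) ✓
C=E83: 1 row → {A,B} = (9, U) ✓
C=E45: 1 row → {A,B} = (15, U) ✓
C=E10: 1 row → {A,B} = (11, T) ✓
C=E97: 1 row → {A,B} = (7, S) ✓
The only C value with inconsistent RHS is C=E27.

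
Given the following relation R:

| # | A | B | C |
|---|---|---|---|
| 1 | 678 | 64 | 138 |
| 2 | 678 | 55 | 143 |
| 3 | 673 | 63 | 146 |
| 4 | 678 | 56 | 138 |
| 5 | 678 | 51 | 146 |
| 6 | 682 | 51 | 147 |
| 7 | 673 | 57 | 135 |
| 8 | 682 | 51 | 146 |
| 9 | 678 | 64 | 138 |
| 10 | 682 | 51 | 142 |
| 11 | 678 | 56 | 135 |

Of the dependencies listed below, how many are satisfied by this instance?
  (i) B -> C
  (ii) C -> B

0

(i) B -> C: B=56: rows 4, 11 → C takes values {138, 135} — violation; B=51: rows 5, 6, 8, 10 → C takes values {146, 147, 142} — violation — fails.
(ii) C -> B: C=138: rows 1, 4, 9 → B takes values {64, 56} — violation; C=146: rows 3, 5, 8 → B takes values {63, 51} — violation; C=135: rows 7, 11 → B takes values {57, 56} — violation — fails.
None of the 2 dependencies hold.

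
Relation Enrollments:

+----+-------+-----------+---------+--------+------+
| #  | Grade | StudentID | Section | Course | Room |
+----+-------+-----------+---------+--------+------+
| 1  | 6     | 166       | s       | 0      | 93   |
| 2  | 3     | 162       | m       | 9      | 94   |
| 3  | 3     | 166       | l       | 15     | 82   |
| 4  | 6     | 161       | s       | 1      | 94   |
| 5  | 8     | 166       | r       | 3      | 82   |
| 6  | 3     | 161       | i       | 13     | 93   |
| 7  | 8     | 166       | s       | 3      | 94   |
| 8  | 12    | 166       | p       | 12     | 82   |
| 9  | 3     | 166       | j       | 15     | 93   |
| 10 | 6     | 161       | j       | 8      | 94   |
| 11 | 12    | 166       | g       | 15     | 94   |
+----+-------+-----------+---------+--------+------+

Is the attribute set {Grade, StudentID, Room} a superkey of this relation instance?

No

Rows 4 and 10 have the same {Grade, StudentID, Room} value (Grade=6, StudentID=161, Room=94) but are distinct tuples, so {Grade, StudentID, Room} does not determine every attribute — not a superkey.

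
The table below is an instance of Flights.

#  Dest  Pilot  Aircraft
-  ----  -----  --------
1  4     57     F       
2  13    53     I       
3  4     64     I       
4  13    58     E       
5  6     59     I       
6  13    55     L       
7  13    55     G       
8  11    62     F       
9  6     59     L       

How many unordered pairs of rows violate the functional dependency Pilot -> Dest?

0

Pilot=59: all 2 rows agree on Dest — 0 pairs.
Pilot=55: all 2 rows agree on Dest — 0 pairs.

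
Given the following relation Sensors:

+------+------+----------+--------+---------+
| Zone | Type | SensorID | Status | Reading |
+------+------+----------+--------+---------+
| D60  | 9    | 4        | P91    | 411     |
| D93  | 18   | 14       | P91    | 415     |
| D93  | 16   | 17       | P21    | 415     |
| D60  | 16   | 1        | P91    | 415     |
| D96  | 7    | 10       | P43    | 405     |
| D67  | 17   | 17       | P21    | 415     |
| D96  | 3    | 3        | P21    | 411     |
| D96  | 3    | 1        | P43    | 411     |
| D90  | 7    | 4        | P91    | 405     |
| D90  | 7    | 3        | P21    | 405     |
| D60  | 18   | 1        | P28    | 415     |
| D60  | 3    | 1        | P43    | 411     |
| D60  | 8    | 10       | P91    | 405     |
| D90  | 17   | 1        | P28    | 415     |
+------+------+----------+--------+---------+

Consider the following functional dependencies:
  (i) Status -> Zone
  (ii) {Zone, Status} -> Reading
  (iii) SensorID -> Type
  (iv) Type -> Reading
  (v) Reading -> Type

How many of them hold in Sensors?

1

(i) Status -> Zone: Status=P91: 5 rows → Zone takes values {D60, D93, D90} — violation; Status=P21: 4 rows → Zone takes values {D93, D67, D96, D90} — violation; Status=P43: 3 rows → Zone takes values {D96, D60} — violation; Status=P28: 2 rows → Zone takes values {D60, D90} — violation — fails.
(ii) {Zone, Status} -> Reading: (Zone=D60, Status=P91): 3 rows → Reading takes values {411, 415, 405} — violation; (Zone=D96, Status=P43): 2 rows → Reading takes values {405, 411} — violation — fails.
(iii) SensorID -> Type: SensorID=4: 2 rows → Type takes values {9, 7} — violation; SensorID=17: 2 rows → Type takes values {16, 17} — violation; SensorID=1: 5 rows → Type takes values {16, 3, 18, 17} — violation; SensorID=10: 2 rows → Type takes values {7, 8} — violation; SensorID=3: 2 rows → Type takes values {3, 7} — violation — fails.
(iv) Type -> Reading: every LHS value maps to a single RHS value — holds.
(v) Reading -> Type: Reading=411: 4 rows → Type takes values {9, 3} — violation; Reading=415: 6 rows → Type takes values {18, 16, 17} — violation; Reading=405: 4 rows → Type takes values {7, 8} — violation — fails.
1 of the 5 dependencies holds.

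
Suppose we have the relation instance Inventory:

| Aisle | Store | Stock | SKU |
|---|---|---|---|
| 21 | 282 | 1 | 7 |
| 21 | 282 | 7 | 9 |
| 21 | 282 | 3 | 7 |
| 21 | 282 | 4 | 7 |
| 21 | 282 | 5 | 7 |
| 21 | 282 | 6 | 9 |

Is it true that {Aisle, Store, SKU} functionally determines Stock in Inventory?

No

(Aisle=21, Store=282, SKU=7): 4 rows → Stock takes values {1, 3, 4, 5} — violation
(Aisle=21, Store=282, SKU=9): 2 rows → Stock takes values {7, 6} — violation
Two rows agree on {Aisle, Store, SKU} but differ on Stock, so {Aisle, Store, SKU} -> Stock does not hold.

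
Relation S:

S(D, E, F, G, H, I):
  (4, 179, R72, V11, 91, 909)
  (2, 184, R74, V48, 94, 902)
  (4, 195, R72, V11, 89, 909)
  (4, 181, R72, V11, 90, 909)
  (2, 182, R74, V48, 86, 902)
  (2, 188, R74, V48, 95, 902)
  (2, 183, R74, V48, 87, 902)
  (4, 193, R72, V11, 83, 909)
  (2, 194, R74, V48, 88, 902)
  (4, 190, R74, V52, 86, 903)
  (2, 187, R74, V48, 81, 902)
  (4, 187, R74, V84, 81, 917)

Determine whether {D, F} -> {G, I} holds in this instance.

(D=4, F=R72): 4 rows → {G,I} = (V11, 909), (V11, 909), (V11, 909), (V11, 909) ✓
(D=2, F=R74): 6 rows → {G,I} = (V48, 902), (V48, 902), (V48, 902), (V48, 902), (V48, 902), (V48, 902) ✓
(D=4, F=R74): 2 rows → {G,I} takes values {(V52, 903), (V84, 917)} — violation
Two rows agree on {D, F} but differ on {G, I}, so {D, F} -> {G, I} does not hold.

No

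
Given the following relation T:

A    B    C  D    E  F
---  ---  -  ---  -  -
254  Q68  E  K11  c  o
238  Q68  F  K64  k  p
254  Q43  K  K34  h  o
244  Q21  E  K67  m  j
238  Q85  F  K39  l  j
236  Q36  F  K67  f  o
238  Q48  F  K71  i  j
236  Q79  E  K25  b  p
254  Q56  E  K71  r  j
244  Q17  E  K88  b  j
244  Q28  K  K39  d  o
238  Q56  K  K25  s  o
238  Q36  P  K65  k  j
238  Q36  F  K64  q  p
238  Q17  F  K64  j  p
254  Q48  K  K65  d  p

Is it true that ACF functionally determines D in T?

No

(A=254, C=E, F=o): 1 row → D = K11 ✓
(A=238, C=F, F=p): 3 rows → D = K64, K64, K64 ✓
(A=254, C=K, F=o): 1 row → D = K34 ✓
(A=244, C=E, F=j): 2 rows → D takes values {K67, K88} — violation
(A=238, C=F, F=j): 2 rows → D takes values {K39, K71} — violation
(A=236, C=F, F=o): 1 row → D = K67 ✓
(A=236, C=E, F=p): 1 row → D = K25 ✓
(A=254, C=E, F=j): 1 row → D = K71 ✓
(A=244, C=K, F=o): 1 row → D = K39 ✓
(A=238, C=K, F=o): 1 row → D = K25 ✓
(A=238, C=P, F=j): 1 row → D = K65 ✓
(A=254, C=K, F=p): 1 row → D = K65 ✓
Two rows agree on ACF but differ on D, so ACF -> D does not hold.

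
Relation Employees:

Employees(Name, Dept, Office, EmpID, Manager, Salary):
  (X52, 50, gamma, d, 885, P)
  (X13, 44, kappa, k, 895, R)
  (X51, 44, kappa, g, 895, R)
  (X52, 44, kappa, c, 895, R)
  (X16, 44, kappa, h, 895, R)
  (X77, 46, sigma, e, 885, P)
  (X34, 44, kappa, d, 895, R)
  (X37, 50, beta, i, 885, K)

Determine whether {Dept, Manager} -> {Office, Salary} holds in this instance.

No

(Dept=50, Manager=885): 2 rows → {Office,Salary} takes values {(gamma, P), (beta, K)} — violation
(Dept=44, Manager=895): 5 rows → {Office,Salary} = (kappa, R), (kappa, R), (kappa, R), (kappa, R), (kappa, R) ✓
(Dept=46, Manager=885): 1 row → {Office,Salary} = (sigma, P) ✓
Two rows agree on {Dept, Manager} but differ on {Office, Salary}, so {Dept, Manager} -> {Office, Salary} does not hold.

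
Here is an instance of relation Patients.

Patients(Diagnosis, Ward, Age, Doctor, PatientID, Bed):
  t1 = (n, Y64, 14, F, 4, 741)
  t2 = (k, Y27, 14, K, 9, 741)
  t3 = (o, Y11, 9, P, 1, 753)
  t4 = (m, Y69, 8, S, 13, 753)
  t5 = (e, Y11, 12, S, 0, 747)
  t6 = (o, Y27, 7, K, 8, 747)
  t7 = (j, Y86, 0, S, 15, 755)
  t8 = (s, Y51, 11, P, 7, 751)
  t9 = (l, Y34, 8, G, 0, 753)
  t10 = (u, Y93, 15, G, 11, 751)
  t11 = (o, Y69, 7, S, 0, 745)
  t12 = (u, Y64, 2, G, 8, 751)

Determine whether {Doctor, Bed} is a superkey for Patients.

No

Rows 10 and 12 have the same {Doctor, Bed} value (Doctor=G, Bed=751) but are distinct tuples, so {Doctor, Bed} does not determine every attribute — not a superkey.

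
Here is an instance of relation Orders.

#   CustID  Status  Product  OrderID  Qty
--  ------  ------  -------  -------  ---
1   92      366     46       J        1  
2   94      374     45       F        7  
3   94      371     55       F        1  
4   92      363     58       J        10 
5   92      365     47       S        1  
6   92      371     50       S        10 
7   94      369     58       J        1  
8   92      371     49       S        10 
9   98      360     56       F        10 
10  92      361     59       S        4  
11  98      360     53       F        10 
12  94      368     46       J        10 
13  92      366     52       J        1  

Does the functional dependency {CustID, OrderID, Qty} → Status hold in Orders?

(CustID=92, OrderID=J, Qty=1): rows 1, 13 → Status = 366, 366 ✓
(CustID=94, OrderID=F, Qty=7): row 2 → Status = 374 ✓
(CustID=94, OrderID=F, Qty=1): row 3 → Status = 371 ✓
(CustID=92, OrderID=J, Qty=10): row 4 → Status = 363 ✓
(CustID=92, OrderID=S, Qty=1): row 5 → Status = 365 ✓
(CustID=92, OrderID=S, Qty=10): rows 6, 8 → Status = 371, 371 ✓
(CustID=94, OrderID=J, Qty=1): row 7 → Status = 369 ✓
(CustID=98, OrderID=F, Qty=10): rows 9, 11 → Status = 360, 360 ✓
(CustID=92, OrderID=S, Qty=4): row 10 → Status = 361 ✓
(CustID=94, OrderID=J, Qty=10): row 12 → Status = 368 ✓
Every {CustID, OrderID, Qty} value is associated with a single Status value, so {CustID, OrderID, Qty} → Status holds.

Yes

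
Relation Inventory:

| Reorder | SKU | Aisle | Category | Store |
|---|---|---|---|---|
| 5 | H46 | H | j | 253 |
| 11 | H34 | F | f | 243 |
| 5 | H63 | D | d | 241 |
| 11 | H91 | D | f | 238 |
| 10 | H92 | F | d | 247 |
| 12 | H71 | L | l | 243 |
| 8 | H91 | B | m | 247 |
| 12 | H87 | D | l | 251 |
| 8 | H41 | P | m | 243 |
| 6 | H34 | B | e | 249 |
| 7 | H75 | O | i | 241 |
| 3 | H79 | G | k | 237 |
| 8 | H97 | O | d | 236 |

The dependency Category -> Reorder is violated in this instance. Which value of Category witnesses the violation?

Category=j: 1 row → Reorder = 5 ✓
Category=f: 2 rows → Reorder = 11, 11 ✓
Category=d: 3 rows → Reorder takes values {5, 10, 8} — violation
Category=l: 2 rows → Reorder = 12, 12 ✓
Category=m: 2 rows → Reorder = 8, 8 ✓
Category=e: 1 row → Reorder = 6 ✓
Category=i: 1 row → Reorder = 7 ✓
Category=k: 1 row → Reorder = 3 ✓
The only Category value with inconsistent Reorder is Category=d.

d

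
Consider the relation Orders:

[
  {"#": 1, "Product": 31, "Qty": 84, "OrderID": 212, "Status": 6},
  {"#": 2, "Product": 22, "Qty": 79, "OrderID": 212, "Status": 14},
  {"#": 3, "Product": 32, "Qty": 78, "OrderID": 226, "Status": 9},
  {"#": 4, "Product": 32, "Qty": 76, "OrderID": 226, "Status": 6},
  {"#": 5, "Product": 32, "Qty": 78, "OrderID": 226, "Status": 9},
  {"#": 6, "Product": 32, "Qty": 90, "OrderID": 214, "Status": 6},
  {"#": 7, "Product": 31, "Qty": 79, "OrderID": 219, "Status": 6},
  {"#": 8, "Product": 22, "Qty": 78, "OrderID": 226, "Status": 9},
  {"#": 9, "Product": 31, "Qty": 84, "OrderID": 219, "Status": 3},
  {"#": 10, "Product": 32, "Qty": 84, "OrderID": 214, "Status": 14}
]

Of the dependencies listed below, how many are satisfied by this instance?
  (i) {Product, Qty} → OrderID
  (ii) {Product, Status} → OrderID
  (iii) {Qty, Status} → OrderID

(i) {Product, Qty} → OrderID: (Product=31, Qty=84): rows 1, 9 → OrderID takes values {212, 219} — violation — fails.
(ii) {Product, Status} → OrderID: (Product=31, Status=6): rows 1, 7 → OrderID takes values {212, 219} — violation; (Product=32, Status=6): rows 4, 6 → OrderID takes values {226, 214} — violation — fails.
(iii) {Qty, Status} → OrderID: every LHS value maps to a single RHS value — holds.
1 of the 3 dependencies holds.

1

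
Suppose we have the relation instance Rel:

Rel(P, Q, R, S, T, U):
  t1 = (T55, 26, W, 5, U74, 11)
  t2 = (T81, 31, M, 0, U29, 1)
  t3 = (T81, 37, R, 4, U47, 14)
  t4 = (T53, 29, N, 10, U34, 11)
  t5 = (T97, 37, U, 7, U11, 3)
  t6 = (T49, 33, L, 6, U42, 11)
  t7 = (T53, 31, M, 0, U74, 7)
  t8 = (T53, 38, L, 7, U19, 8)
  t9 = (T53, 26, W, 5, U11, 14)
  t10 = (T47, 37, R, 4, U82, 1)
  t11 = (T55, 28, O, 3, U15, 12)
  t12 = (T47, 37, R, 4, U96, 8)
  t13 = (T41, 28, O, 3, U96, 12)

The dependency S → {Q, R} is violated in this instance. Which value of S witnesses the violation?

S=5: rows 1, 9 → {Q,R} = (26, W), (26, W) ✓
S=0: rows 2, 7 → {Q,R} = (31, M), (31, M) ✓
S=4: rows 3, 10, 12 → {Q,R} = (37, R), (37, R), (37, R) ✓
S=10: row 4 → {Q,R} = (29, N) ✓
S=7: rows 5, 8 → {Q,R} takes values {(37, U), (38, L)} — violation
S=6: row 6 → {Q,R} = (33, L) ✓
S=3: rows 11, 13 → {Q,R} = (28, O), (28, O) ✓
The only S value with inconsistent RHS is S=7.

7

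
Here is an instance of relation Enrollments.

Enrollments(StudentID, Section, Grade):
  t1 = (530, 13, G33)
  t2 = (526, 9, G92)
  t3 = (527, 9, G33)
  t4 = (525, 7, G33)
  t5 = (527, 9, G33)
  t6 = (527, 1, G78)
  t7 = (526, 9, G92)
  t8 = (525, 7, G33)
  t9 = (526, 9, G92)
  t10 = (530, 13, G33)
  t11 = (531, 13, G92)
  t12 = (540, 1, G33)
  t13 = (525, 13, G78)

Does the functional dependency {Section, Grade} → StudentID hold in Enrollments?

Yes

(Section=13, Grade=G33): rows 1, 10 → StudentID = 530, 530 ✓
(Section=9, Grade=G92): rows 2, 7, 9 → StudentID = 526, 526, 526 ✓
(Section=9, Grade=G33): rows 3, 5 → StudentID = 527, 527 ✓
(Section=7, Grade=G33): rows 4, 8 → StudentID = 525, 525 ✓
(Section=1, Grade=G78): row 6 → StudentID = 527 ✓
(Section=13, Grade=G92): row 11 → StudentID = 531 ✓
(Section=1, Grade=G33): row 12 → StudentID = 540 ✓
(Section=13, Grade=G78): row 13 → StudentID = 525 ✓
Every {Section, Grade} value is associated with a single StudentID value, so {Section, Grade} → StudentID holds.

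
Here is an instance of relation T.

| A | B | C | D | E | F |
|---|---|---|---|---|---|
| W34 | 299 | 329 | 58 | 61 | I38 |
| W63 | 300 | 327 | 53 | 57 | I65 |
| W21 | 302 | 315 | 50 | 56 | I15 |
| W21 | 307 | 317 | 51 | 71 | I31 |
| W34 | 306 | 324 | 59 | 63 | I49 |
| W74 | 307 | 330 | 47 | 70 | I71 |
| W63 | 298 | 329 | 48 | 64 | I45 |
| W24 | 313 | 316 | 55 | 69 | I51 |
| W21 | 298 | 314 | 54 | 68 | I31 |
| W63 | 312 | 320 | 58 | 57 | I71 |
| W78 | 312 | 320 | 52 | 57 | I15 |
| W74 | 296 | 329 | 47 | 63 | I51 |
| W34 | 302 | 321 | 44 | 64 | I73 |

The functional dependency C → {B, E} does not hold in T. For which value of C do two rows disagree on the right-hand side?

C=329: 3 rows → {B,E} takes values {(299, 61), (298, 64), (296, 63)} — violation
C=327: 1 row → {B,E} = (300, 57) ✓
C=315: 1 row → {B,E} = (302, 56) ✓
C=317: 1 row → {B,E} = (307, 71) ✓
C=324: 1 row → {B,E} = (306, 63) ✓
C=330: 1 row → {B,E} = (307, 70) ✓
C=316: 1 row → {B,E} = (313, 69) ✓
C=314: 1 row → {B,E} = (298, 68) ✓
C=320: 2 rows → {B,E} = (312, 57), (312, 57) ✓
C=321: 1 row → {B,E} = (302, 64) ✓
The only C value with inconsistent RHS is C=329.

329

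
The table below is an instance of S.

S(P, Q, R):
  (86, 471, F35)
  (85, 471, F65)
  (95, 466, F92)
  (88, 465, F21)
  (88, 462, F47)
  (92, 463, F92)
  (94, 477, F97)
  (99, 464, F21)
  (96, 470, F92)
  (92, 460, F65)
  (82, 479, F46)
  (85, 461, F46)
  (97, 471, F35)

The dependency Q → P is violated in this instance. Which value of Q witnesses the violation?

471

Q=471: 3 rows → P takes values {86, 85, 97} — violation
Q=466: 1 row → P = 95 ✓
Q=465: 1 row → P = 88 ✓
Q=462: 1 row → P = 88 ✓
Q=463: 1 row → P = 92 ✓
Q=477: 1 row → P = 94 ✓
Q=464: 1 row → P = 99 ✓
Q=470: 1 row → P = 96 ✓
Q=460: 1 row → P = 92 ✓
Q=479: 1 row → P = 82 ✓
Q=461: 1 row → P = 85 ✓
The only Q value with inconsistent P is Q=471.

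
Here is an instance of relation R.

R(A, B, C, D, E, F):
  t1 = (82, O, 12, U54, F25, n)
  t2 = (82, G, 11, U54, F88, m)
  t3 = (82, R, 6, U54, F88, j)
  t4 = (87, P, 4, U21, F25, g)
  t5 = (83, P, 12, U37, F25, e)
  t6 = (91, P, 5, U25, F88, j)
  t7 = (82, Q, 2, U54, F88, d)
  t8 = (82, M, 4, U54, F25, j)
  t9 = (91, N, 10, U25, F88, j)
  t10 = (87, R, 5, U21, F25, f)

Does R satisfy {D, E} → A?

Yes

(D=U54, E=F25): rows 1, 8 → A = 82, 82 ✓
(D=U54, E=F88): rows 2, 3, 7 → A = 82, 82, 82 ✓
(D=U21, E=F25): rows 4, 10 → A = 87, 87 ✓
(D=U37, E=F25): row 5 → A = 83 ✓
(D=U25, E=F88): rows 6, 9 → A = 91, 91 ✓
Every {D, E} value is associated with a single A value, so {D, E} → A holds.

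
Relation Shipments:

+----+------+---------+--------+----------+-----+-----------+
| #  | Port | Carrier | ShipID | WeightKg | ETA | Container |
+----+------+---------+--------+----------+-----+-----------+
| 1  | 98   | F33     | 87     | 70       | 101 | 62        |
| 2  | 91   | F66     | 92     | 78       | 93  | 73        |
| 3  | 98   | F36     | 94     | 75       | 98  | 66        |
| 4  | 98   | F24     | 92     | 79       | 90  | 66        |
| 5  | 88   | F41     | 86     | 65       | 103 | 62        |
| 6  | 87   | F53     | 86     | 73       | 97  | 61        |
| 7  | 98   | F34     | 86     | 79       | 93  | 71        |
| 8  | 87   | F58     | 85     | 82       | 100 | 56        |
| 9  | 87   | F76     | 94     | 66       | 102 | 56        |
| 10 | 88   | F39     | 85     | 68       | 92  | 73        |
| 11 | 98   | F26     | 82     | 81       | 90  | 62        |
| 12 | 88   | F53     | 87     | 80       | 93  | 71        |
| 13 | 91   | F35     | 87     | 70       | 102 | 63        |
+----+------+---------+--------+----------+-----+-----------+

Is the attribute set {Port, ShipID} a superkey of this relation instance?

All 13 rows have distinct {Port, ShipID} values, so {Port, ShipID} → (all attributes) holds and {Port, ShipID} is a superkey.

Yes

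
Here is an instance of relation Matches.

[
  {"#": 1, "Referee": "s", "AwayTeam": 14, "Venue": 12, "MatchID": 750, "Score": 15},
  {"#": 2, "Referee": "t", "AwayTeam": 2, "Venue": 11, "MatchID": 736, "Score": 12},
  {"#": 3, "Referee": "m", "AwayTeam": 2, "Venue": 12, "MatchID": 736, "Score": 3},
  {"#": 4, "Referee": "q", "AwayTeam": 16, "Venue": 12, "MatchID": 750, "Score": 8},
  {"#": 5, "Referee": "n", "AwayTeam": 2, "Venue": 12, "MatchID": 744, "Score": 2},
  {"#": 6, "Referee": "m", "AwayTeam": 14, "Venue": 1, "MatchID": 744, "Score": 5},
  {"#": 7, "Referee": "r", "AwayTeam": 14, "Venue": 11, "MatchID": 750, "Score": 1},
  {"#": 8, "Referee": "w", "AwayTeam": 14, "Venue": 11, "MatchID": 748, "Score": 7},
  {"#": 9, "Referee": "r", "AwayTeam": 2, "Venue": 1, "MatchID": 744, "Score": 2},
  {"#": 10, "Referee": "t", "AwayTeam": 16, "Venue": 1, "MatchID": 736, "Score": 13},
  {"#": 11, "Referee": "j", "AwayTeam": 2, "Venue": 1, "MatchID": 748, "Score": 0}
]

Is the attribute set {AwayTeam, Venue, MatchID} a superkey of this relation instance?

Yes

All 11 rows have distinct {AwayTeam, Venue, MatchID} values, so {AwayTeam, Venue, MatchID} → (all attributes) holds and {AwayTeam, Venue, MatchID} is a superkey.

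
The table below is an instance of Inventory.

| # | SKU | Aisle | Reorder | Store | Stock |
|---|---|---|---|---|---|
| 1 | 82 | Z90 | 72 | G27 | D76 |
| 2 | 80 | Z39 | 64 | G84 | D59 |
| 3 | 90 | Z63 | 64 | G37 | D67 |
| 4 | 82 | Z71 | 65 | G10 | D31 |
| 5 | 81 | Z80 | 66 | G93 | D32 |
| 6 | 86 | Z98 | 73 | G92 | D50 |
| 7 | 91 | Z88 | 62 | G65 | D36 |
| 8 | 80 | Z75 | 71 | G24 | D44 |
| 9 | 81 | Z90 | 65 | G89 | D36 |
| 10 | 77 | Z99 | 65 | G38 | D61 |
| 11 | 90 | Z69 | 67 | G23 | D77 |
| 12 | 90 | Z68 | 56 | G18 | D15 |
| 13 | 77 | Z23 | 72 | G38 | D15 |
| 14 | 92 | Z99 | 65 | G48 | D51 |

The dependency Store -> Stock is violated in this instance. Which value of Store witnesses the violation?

Store=G27: row 1 → Stock = D76 ✓
Store=G84: row 2 → Stock = D59 ✓
Store=G37: row 3 → Stock = D67 ✓
Store=G10: row 4 → Stock = D31 ✓
Store=G93: row 5 → Stock = D32 ✓
Store=G92: row 6 → Stock = D50 ✓
Store=G65: row 7 → Stock = D36 ✓
Store=G24: row 8 → Stock = D44 ✓
Store=G89: row 9 → Stock = D36 ✓
Store=G38: rows 10, 13 → Stock takes values {D61, D15} — violation
Store=G23: row 11 → Stock = D77 ✓
Store=G18: row 12 → Stock = D15 ✓
Store=G48: row 14 → Stock = D51 ✓
The only Store value with inconsistent Stock is Store=G38.

G38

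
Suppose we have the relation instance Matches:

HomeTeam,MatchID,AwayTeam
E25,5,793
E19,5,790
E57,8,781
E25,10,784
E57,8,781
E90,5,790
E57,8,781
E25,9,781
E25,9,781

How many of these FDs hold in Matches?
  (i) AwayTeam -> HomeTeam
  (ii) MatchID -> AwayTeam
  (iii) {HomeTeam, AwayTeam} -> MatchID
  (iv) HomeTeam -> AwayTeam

1

(i) AwayTeam -> HomeTeam: AwayTeam=790: 2 rows → HomeTeam takes values {E19, E90} — violation; AwayTeam=781: 5 rows → HomeTeam takes values {E57, E25} — violation — fails.
(ii) MatchID -> AwayTeam: MatchID=5: 3 rows → AwayTeam takes values {793, 790} — violation — fails.
(iii) {HomeTeam, AwayTeam} -> MatchID: every LHS value maps to a single RHS value — holds.
(iv) HomeTeam -> AwayTeam: HomeTeam=E25: 4 rows → AwayTeam takes values {793, 784, 781} — violation — fails.
1 of the 4 dependencies holds.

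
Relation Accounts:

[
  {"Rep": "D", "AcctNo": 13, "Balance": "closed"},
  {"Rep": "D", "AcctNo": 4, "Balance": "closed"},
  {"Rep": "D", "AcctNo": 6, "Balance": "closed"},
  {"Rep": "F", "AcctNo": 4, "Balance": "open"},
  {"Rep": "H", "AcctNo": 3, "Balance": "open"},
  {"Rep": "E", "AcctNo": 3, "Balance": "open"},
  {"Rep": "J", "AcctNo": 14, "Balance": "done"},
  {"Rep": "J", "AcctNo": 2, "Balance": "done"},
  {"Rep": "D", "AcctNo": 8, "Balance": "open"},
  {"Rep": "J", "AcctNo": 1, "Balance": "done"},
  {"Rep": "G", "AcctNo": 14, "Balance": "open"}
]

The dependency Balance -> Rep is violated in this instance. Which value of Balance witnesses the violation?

open

Balance=closed: 3 rows → Rep = D, D, D ✓
Balance=open: 5 rows → Rep takes values {F, H, E, D, G} — violation
Balance=done: 3 rows → Rep = J, J, J ✓
The only Balance value with inconsistent Rep is Balance=open.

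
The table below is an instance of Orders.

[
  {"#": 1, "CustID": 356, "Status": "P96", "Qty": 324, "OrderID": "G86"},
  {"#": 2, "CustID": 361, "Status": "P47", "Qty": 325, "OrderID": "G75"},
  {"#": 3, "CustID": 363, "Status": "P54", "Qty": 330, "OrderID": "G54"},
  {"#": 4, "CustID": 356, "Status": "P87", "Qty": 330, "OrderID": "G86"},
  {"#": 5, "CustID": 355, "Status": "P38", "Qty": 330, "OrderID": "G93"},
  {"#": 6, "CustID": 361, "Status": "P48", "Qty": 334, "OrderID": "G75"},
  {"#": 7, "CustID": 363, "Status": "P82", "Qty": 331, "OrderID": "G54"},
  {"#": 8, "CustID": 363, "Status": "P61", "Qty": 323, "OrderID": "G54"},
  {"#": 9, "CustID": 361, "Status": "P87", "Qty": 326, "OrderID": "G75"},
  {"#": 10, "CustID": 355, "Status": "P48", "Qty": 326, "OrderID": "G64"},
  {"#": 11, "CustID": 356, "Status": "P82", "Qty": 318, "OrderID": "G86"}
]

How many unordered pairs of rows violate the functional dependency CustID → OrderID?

CustID=356: all 3 rows agree on OrderID — 0 pairs.
CustID=361: all 3 rows agree on OrderID — 0 pairs.
CustID=363: all 3 rows agree on OrderID — 0 pairs.
CustID=355: violating pairs (5,10) — 1 pair.

1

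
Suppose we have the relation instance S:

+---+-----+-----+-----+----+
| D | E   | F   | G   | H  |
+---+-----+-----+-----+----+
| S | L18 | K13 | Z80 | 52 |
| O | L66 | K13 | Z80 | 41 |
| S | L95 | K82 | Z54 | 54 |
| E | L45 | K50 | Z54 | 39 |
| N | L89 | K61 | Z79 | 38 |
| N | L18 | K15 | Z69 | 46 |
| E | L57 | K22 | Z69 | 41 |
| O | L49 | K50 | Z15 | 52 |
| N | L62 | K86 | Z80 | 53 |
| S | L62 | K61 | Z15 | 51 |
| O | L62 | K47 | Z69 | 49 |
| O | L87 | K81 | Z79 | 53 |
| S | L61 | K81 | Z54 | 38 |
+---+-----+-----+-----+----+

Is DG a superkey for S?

No

Two distinct rows share (D=S, G=Z54), so DG does not determine every attribute — not a superkey.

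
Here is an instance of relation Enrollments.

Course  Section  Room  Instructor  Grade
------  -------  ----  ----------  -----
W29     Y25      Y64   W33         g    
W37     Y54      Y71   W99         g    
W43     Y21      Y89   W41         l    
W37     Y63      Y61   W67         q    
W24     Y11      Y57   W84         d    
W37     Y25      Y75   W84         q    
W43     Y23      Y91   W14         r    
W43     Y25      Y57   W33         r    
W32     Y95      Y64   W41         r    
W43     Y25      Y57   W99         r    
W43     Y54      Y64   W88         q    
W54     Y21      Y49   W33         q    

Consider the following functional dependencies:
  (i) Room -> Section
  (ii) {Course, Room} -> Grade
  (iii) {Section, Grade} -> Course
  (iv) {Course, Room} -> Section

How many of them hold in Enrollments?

3

(i) Room -> Section: Room=Y64: 3 rows → Section takes values {Y25, Y95, Y54} — violation; Room=Y57: 3 rows → Section takes values {Y11, Y25} — violation — fails.
(ii) {Course, Room} -> Grade: every LHS value maps to a single RHS value — holds.
(iii) {Section, Grade} -> Course: every LHS value maps to a single RHS value — holds.
(iv) {Course, Room} -> Section: every LHS value maps to a single RHS value — holds.
3 of the 4 dependencies hold.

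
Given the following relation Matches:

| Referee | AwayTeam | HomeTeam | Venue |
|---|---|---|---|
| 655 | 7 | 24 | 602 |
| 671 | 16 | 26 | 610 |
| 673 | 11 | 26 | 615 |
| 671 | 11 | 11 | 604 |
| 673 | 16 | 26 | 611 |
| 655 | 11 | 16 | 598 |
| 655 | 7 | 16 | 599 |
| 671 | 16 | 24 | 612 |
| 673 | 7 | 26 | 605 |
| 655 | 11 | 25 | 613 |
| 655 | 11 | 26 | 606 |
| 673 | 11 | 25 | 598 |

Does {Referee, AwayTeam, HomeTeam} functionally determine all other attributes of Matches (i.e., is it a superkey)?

All 12 rows have distinct {Referee, AwayTeam, HomeTeam} values, so {Referee, AwayTeam, HomeTeam} → (all attributes) holds and {Referee, AwayTeam, HomeTeam} is a superkey.

Yes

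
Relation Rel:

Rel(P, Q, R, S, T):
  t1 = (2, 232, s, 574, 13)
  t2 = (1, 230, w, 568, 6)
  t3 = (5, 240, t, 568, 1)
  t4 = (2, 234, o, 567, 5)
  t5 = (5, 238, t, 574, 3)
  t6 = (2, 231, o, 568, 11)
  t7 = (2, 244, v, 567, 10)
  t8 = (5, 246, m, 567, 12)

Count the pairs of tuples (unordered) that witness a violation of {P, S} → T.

1

(P=2, S=567): violating pairs (4,7) — 1 pair.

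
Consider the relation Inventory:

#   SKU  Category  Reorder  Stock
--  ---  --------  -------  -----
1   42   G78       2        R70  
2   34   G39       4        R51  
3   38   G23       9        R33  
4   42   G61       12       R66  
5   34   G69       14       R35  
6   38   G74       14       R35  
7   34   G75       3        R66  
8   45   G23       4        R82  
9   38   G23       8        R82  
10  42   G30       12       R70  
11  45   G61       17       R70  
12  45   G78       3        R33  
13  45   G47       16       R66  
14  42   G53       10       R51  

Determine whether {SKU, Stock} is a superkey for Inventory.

No

Rows 1 and 10 have the same {SKU, Stock} value (SKU=42, Stock=R70) but are distinct tuples, so {SKU, Stock} does not determine every attribute — not a superkey.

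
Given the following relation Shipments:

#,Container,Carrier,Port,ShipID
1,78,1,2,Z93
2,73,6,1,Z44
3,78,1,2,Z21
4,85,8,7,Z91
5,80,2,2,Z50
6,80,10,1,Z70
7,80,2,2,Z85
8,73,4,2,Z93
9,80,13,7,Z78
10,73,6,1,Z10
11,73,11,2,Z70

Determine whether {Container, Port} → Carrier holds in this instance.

(Container=78, Port=2): rows 1, 3 → Carrier = 1, 1 ✓
(Container=73, Port=1): rows 2, 10 → Carrier = 6, 6 ✓
(Container=85, Port=7): row 4 → Carrier = 8 ✓
(Container=80, Port=2): rows 5, 7 → Carrier = 2, 2 ✓
(Container=80, Port=1): row 6 → Carrier = 10 ✓
(Container=73, Port=2): rows 8, 11 → Carrier takes values {4, 11} — violation
(Container=80, Port=7): row 9 → Carrier = 13 ✓
Two rows agree on {Container, Port} but differ on Carrier, so {Container, Port} → Carrier does not hold.

No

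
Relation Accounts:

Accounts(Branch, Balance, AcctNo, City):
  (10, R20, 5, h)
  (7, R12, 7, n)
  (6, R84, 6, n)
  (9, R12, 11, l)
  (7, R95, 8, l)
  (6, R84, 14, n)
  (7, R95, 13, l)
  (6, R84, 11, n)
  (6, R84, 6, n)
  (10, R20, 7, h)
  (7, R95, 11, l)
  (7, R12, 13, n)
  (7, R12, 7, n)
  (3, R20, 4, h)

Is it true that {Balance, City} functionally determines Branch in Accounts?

(Balance=R20, City=h): 3 rows → Branch takes values {10, 3} — violation
(Balance=R12, City=n): 3 rows → Branch = 7, 7, 7 ✓
(Balance=R84, City=n): 4 rows → Branch = 6, 6, 6, 6 ✓
(Balance=R12, City=l): 1 row → Branch = 9 ✓
(Balance=R95, City=l): 3 rows → Branch = 7, 7, 7 ✓
Two rows agree on {Balance, City} but differ on Branch, so {Balance, City} → Branch does not hold.

No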